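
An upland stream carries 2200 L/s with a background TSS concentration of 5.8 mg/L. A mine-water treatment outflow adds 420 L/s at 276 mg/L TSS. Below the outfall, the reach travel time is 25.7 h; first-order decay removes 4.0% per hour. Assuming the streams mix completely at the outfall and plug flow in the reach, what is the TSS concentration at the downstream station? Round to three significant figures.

17.2 mg/L

Mass balance: C = (2200·5.800 + 420.0·276.0) / 2620 = 128700/2620 = 49.11 mg/L.
4.0%/h lost → k = −ln(1 − 0.04) = 0.04082 h⁻¹.
Decay over the reach: 49.11·exp(−kt) = 49.11·0.3502 = 17.20 mg/L.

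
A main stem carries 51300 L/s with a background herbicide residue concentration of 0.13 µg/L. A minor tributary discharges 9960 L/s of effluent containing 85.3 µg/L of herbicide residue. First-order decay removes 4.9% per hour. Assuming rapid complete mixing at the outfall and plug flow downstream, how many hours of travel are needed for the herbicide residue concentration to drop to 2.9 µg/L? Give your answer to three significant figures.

After mixing, C = (51300·0.1300 + 9960·85.30) / 61260 = 856300/61260 = 13.98 µg/L.
4.9%/h lost → k = −ln(1 − 0.049) = 0.05024 h⁻¹.
13.98·exp(−k·t) = 2.9 → t = ln(13.98/2.9)/k = 112700 s = 31.30 h.

31.3 h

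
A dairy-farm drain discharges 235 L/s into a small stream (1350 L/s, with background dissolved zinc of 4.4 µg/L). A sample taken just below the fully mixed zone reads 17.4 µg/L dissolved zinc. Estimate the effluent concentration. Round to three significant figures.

92.1 µg/L

Mass balance: 1350·4.400 + 235.0·Cₑ = 1585·17.40
→ Cₑ = (1585·17.40 − 1350·4.400) / 235.0 = 92.08 µg/L.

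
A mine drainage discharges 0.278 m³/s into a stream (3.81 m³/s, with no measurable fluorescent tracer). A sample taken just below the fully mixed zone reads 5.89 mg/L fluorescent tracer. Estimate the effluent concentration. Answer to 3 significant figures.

Mass balance: 3.810·0 + 0.2780·Cₑ = 4.088·5.890
→ Cₑ = (4.088·5.890 − 3.810·0) / 0.2780 = 86.61 mg/L.

86.6 mg/L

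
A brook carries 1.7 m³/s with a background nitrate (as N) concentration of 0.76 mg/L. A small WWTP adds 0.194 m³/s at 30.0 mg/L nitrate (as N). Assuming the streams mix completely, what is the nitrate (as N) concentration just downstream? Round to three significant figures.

After mixing, C = (1.700·0.7600 + 0.1940·30.00) / 1.894 = 7.112/1.894 = 3.755 mg/L.

3.76 mg/L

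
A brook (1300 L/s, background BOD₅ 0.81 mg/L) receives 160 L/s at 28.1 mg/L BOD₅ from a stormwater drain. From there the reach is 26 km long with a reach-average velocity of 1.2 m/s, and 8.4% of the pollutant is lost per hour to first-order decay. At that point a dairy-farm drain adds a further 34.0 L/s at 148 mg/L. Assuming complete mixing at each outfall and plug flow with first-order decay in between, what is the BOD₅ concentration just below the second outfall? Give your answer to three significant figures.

5.56 mg/L

Mixed concentration C = ΣQC/ΣQ = (1300·0.8100 + 160.0·28.10) / 1460 = 5549/1460 = 3.801 mg/L; combined flow 1460 L/s.
Travel time t = 26·1000 / 1.2 = 21670 s = 6.019 h.
8.4%/h lost → k = −ln(1 − 0.084) = 0.08774 h⁻¹.
First-order decay: C = 3.801·exp(−k·t) = 3.801·0.5897 = 2.241 mg/L.
Second outfall: C = (1460·2.241 + 34.00·148.0)/1494 = 5.559 mg/L.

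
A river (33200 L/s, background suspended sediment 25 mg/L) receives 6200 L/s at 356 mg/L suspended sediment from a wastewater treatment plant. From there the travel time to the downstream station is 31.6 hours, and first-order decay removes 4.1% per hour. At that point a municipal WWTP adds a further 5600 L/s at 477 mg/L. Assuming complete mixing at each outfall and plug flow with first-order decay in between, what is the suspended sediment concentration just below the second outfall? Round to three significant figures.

77.3 mg/L

Mass balance: C = (33200·25.00 + 6200·356.0) / 39400 = 3037000/39400 = 77.09 mg/L; combined flow 39400 L/s.
4.1%/h lost → k = −ln(1 − 0.041) = 0.04186 h⁻¹.
After decay, C = 77.09 × e^(−kt) = 77.09 × 0.2664 = 20.53 mg/L.
Second outfall: C = (39400·20.53 + 5600·477.0)/45000 = 77.34 mg/L.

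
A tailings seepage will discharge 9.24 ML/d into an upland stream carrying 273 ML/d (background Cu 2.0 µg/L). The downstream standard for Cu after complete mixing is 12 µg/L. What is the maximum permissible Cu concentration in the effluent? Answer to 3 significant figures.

At the limit, (Qr·Cr + Qe·Cₑ)/(Qr + Qe) = 12:
Cₑ = (282.2·12 − 273.0·2.000) / 9.240 = 307.5 µg/L.

307 µg/L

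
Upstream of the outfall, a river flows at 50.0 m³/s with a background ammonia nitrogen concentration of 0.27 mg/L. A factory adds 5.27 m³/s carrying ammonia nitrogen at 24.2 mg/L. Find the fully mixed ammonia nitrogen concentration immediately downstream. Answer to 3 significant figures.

Flow-weighted average: C = (50.00·0.2700 + 5.270·24.20) / 55.27 = 141.0/55.27 = 2.552 mg/L.

2.55 mg/L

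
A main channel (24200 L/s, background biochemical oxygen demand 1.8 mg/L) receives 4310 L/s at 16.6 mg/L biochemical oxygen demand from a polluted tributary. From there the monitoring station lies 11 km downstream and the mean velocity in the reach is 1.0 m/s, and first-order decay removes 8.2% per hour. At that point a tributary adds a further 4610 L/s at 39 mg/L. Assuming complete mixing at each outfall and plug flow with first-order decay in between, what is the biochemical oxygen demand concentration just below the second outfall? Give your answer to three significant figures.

8.10 mg/L

Mixed concentration C = ΣQC/ΣQ = (24200·1.800 + 4310·16.60) / 28510 = 115100/28510 = 4.037 mg/L; combined flow 28510 L/s.
Travel time t = 11·1000 / 1.0 = 11000 s = 3.056 h.
8.2%/h lost → k = −ln(1 − 0.082) = 0.08556 h⁻¹.
Decay over the reach: 4.037·exp(−kt) = 4.037·0.7700 = 3.109 mg/L.
Second outfall: C = (28510·3.109 + 4610·39.00)/33120 = 8.104 mg/L.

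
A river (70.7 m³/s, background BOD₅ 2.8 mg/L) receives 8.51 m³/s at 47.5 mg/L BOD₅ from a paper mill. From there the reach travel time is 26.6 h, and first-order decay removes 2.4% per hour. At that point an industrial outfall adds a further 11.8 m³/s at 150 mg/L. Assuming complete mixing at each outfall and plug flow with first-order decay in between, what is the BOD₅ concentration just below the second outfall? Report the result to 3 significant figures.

Mixed concentration C = ΣQC/ΣQ = (70.70·2.800 + 8.510·47.50) / 79.21 = 602.2/79.21 = 7.602 mg/L; combined flow 79.21 m³/s.
2.4%/h lost → k = −ln(1 − 0.024) = 0.02429 h⁻¹.
Decay over the reach: 7.602·exp(−kt) = 7.602·0.5240 = 3.984 mg/L.
At the second outfall, C = (79.21·3.984 + 11.80·150.0) / (79.21 + 11.80) = 22.92 mg/L.

22.9 mg/L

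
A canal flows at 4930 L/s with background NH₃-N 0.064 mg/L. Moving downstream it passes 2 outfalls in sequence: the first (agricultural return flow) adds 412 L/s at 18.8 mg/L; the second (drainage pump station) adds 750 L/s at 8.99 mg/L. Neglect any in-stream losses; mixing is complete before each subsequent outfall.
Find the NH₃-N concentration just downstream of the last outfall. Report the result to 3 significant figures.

2.43 mg/L

Below outfall 1: Q → 5342 L/s, C = (4930·0.06400 + 412.0·18.80)/5342 = 1.509 mg/L.
Below outfall 2: Q → 6092 L/s, C = (5342·1.509 + 750.0·8.990)/6092 = 2.430 mg/L.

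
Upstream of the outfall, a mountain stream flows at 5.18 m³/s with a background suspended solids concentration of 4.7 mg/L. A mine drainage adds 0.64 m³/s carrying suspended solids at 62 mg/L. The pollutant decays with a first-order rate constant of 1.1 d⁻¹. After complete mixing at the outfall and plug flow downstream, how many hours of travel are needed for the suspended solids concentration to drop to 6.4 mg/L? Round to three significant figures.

11.8 h

Flow-weighted average: C = (5.180·4.700 + 0.6400·62.00) / 5.820 = 64.03/5.820 = 11.00 mg/L.
11.00·exp(−k·t) = 6.4 → t = ln(11.00/6.4)/k = 42550 s = 11.82 h.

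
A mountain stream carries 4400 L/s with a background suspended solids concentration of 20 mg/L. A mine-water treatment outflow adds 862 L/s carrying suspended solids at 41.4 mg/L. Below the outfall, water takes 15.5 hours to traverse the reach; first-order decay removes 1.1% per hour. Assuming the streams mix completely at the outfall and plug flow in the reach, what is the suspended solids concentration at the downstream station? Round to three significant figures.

19.8 mg/L

Conservation of mass: C = (4400·20.00 + 862.0·41.40) / 5262 = 123700/5262 = 23.51 mg/L.
1.1%/h lost → k = −ln(1 − 0.011) = 0.01106 h⁻¹.
Applying C = C₀e^(−kt): 23.51 × 0.8424 = 19.80 mg/L.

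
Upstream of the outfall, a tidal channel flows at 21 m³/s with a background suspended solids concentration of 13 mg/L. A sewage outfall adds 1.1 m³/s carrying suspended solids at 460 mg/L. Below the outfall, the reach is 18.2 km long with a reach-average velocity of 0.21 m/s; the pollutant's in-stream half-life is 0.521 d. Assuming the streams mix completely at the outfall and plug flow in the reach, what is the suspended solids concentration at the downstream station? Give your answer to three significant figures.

After mixing, C = (21.00·13.00 + 1.100·460.0) / 22.10 = 779.0/22.10 = 35.25 mg/L.
Travel time t = 18.2·1000 / 0.21 = 86670 s = 24.07 h.
Half-life 0.521 d → k = ln 2 / 0.521 = 1.330 d⁻¹.
After decay, C = 35.25 × e^(−kt) = 35.25 × 0.2633 = 9.280 mg/L.

9.28 mg/L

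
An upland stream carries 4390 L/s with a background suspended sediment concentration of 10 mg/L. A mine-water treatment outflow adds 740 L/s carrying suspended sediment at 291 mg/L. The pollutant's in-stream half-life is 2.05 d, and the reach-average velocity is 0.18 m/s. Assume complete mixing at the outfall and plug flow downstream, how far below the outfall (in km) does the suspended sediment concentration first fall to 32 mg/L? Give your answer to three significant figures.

Mixed concentration C = ΣQC/ΣQ = (4390·10.00 + 740.0·291.0) / 5130 = 259200/5130 = 50.53 mg/L.
Half-life 2.05 d → k = ln 2 / 2.05 = 0.3381 d⁻¹.
Set 50.53·exp(−k·t) = 32 → t = ln(50.53/32)/k = 116800 s = 32.43 h.
Distance = v·t = 0.18·116800 = 21020 m = 21.02 km.

21.0 km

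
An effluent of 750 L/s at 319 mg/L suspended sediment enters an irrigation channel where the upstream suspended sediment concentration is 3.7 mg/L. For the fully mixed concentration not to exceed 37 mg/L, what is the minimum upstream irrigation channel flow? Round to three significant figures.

Set C_mix = 37: (Q·3.700 + 750.0·319.0) / (Q + 750.0) = 37
→ Q = 750.0·(319.0 − 37)/(37 − 3.700) = 6351 L/s.

6350 L/s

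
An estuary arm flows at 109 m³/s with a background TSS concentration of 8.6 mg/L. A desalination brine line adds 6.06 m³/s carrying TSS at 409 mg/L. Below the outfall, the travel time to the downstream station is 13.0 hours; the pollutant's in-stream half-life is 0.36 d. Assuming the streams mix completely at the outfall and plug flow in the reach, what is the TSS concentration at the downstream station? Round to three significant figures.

Mass balance: C = (109.0·8.600 + 6.060·409.0) / 115.1 = 3416/115.1 = 29.69 mg/L.
Half-life 0.36 d → k = ln 2 / 0.36 = 1.925 d⁻¹.
After decay, C = 29.69 × e^(−kt) = 29.69 × 0.3524 = 10.46 mg/L.

10.5 mg/L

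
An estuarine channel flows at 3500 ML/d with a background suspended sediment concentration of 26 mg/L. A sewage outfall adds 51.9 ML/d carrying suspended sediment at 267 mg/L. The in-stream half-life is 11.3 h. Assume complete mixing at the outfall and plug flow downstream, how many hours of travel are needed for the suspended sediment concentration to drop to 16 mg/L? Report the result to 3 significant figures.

9.99 h

After mixing, C = (3500·26.00 + 51.90·267.0) / 3552 = 104900/3552 = 29.52 mg/L.
Half-life 11.3 h → k = ln 2 / 11.3 = 0.06134 h⁻¹ = 1.472 d⁻¹.
29.52·exp(−k·t) = 16 → t = ln(29.52/16)/k = 35950 s = 9.986 h.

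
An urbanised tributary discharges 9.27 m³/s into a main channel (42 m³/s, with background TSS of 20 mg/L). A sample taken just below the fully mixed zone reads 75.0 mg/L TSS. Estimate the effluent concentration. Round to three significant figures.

Mass balance: 42.00·20.00 + 9.270·Cₑ = 51.27·75.00
→ Cₑ = (51.27·75.00 − 42.00·20.00) / 9.270 = 324.2 mg/L.

324 mg/L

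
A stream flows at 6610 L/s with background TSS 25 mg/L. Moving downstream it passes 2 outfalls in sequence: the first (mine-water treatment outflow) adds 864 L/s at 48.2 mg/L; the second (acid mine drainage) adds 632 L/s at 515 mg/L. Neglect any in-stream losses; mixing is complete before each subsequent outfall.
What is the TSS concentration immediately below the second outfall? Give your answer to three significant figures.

65.7 mg/L

After outfall 1: Q = 6610 + 864.0 = 7474 L/s; C = (6610·25.00 + 864.0·48.20)/7474 = 27.68 mg/L.
After outfall 2: Q = 7474 + 632.0 = 8106 L/s; C = (7474·27.68 + 632.0·515.0)/8106 = 65.68 mg/L.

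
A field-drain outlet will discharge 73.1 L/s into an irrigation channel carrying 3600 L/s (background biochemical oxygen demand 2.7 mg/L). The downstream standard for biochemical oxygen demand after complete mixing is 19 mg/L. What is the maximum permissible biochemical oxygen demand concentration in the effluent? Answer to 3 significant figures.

At the limit, (Qr·Cr + Qe·Cₑ)/(Qr + Qe) = 19:
Cₑ = (3673·19 − 3600·2.700) / 73.10 = 821.7 mg/L.

822 mg/L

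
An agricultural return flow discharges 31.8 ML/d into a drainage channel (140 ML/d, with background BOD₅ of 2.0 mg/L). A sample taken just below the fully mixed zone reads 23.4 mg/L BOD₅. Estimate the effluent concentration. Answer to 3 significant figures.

118 mg/L

Mass balance: 140.0·2.000 + 31.80·Cₑ = 171.8·23.40
→ Cₑ = (171.8·23.40 − 140.0·2.000) / 31.80 = 117.6 mg/L.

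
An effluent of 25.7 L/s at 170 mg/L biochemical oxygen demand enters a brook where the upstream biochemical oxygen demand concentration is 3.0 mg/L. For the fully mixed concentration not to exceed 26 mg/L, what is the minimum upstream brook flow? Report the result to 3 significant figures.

161 L/s

Set C_mix = 26: (Q·3.000 + 25.70·170.0) / (Q + 25.70) = 26
→ Q = 25.70·(170.0 − 26)/(26 − 3.000) = 160.9 L/s.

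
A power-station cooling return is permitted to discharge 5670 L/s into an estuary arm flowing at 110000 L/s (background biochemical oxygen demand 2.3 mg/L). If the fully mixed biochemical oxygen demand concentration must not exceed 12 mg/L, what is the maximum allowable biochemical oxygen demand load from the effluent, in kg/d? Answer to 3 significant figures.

98100 kg/d

Mass balance at the limit: 110000·2.300 + 5670·Cₑ = 115700·12 → Cₑ = 200.2 mg/L.
5670 L/s = 5.670 m³/s. Load = 5.670 m³/s × 200.2 g/m³ × 86 400 s/d = 98070 kg/d.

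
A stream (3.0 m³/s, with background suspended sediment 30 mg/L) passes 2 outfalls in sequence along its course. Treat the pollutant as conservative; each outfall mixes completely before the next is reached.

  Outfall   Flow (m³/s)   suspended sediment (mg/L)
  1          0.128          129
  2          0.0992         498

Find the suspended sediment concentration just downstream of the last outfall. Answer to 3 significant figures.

After outfall 1: Q = 3.000 + 0.1280 = 3.128 m³/s; C = (3.000·30.00 + 0.1280·129.0)/3.128 = 34.05 mg/L.
After outfall 2: Q = 3.128 + 0.09920 = 3.227 m³/s; C = (3.128·34.05 + 0.09920·498.0)/3.227 = 48.31 mg/L.

48.3 mg/L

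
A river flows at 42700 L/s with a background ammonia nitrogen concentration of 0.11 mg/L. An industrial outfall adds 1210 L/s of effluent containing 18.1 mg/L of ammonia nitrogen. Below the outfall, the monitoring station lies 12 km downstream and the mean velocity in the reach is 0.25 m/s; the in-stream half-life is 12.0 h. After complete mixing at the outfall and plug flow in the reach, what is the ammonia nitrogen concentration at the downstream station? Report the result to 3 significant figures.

0.280 mg/L

Mass balance: C = (42700·0.1100 + 1210·18.10) / 43910 = 26600/43910 = 0.6057 mg/L.
Travel time t = 12·1000 / 0.25 = 48000 s = 13.33 h.
Half-life 12.0 h → k = ln 2 / 12.0 = 0.05776 h⁻¹ = 1.386 d⁻¹.
After decay, C = 0.6057 × e^(−kt) = 0.6057 × 0.4629 = 0.2804 mg/L.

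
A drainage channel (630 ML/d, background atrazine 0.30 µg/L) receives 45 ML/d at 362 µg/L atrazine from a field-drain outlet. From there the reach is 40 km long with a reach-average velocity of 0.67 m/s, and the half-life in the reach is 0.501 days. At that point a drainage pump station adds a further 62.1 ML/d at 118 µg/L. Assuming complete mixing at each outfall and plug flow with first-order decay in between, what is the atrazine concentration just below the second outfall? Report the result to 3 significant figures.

Flow-weighted average: C = (630.0·0.3000 + 45.00·362.0) / 675.0 = 16480/675.0 = 24.41 µg/L; combined flow 675.0 ML/d.
Travel time t = 40·1000 / 0.67 = 59700 s = 16.58 h.
Half-life 0.501 d → k = ln 2 / 0.501 = 1.384 d⁻¹.
First-order decay: C = 24.41·exp(−k·t) = 24.41·0.3844 = 9.385 µg/L.
At the second outfall, C = (675.0·9.385 + 62.10·118.0) / (675.0 + 62.10) = 18.54 µg/L.

18.5 µg/L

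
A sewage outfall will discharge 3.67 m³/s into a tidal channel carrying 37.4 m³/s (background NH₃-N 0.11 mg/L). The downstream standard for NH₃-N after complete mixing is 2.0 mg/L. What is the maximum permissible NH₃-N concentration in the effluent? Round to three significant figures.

21.3 mg/L

At the limit, (Qr·Cr + Qe·Cₑ)/(Qr + Qe) = 2.0:
Cₑ = (41.07·2.0 − 37.40·0.1100) / 3.670 = 21.26 mg/L.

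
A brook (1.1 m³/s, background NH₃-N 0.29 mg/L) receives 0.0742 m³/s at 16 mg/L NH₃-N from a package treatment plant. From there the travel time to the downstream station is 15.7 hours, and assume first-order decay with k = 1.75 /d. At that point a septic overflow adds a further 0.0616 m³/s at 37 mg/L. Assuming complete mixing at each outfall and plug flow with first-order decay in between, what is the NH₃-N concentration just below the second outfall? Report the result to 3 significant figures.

2.23 mg/L

Mass balance: C = (1.100·0.2900 + 0.07420·16.00) / 1.174 = 1.506/1.174 = 1.283 mg/L; combined flow 1.174 m³/s.
Applying C = C₀e^(−kt): 1.283 × 0.3183 = 0.4083 mg/L.
At the second outfall, C = (1.174·0.4083 + 0.06160·37.00) / (1.174 + 0.06160) = 2.232 mg/L.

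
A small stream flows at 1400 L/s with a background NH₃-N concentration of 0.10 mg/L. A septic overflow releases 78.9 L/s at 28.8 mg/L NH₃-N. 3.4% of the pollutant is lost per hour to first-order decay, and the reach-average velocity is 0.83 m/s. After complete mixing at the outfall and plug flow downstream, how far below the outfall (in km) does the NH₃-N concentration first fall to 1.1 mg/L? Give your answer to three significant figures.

Mixed concentration C = ΣQC/ΣQ = (1400·0.1000 + 78.90·28.80) / 1479 = 2412/1479 = 1.631 mg/L.
3.4%/h lost → k = −ln(1 − 0.034) = 0.03459 h⁻¹.
Set 1.631·exp(−k·t) = 1.1 → t = ln(1.631/1.1)/k = 41000 s = 11.39 h.
Distance = v·t = 0.83·41000 = 34030 m = 34.03 km.

34.0 km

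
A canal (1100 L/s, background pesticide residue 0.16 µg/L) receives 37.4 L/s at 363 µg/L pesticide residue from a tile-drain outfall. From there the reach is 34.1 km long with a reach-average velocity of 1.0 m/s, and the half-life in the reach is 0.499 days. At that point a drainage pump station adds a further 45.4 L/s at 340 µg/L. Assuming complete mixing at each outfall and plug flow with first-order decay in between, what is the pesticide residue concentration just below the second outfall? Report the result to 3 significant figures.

Mixed concentration C = ΣQC/ΣQ = (1100·0.1600 + 37.40·363.0) / 1137 = 13750/1137 = 12.09 µg/L; combined flow 1137 L/s.
Travel time t = 34.1·1000 / 1.0 = 34100 s = 9.472 h.
Half-life 0.499 d → k = ln 2 / 0.499 = 1.389 d⁻¹.
Applying C = C₀e^(−kt): 12.09 × 0.5780 = 6.988 µg/L.
Second outfall: C = (1137·6.988 + 45.40·340.0)/1183 = 19.77 µg/L.

19.8 µg/L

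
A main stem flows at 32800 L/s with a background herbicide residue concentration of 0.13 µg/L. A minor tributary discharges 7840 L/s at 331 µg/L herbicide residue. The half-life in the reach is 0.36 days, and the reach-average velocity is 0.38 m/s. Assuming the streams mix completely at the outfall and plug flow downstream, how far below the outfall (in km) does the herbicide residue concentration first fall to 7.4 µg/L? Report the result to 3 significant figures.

36.8 km

Mixed concentration C = ΣQC/ΣQ = (32800·0.1300 + 7840·331.0) / 40640 = 2599000/40640 = 63.96 µg/L.
Half-life 0.36 d → k = ln 2 / 0.36 = 1.925 d⁻¹.
Set 63.96·exp(−k·t) = 7.4 → t = ln(63.96/7.4)/k = 96780 s = 26.88 h.
Distance = v·t = 0.38·96780 = 36780 m = 36.78 km.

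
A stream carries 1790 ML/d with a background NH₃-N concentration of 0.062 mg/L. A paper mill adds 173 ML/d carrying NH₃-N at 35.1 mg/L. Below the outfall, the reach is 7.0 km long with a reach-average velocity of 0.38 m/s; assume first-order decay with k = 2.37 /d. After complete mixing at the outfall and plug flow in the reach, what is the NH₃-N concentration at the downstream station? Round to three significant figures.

1.90 mg/L

Mass balance: C = (1790·0.06200 + 173.0·35.10) / 1963 = 6183/1963 = 3.150 mg/L.
Travel time t = 7.0·1000 / 0.38 = 18420 s = 5.117 h.
Decay over the reach: 3.150·exp(−kt) = 3.150·0.6033 = 1.900 mg/L.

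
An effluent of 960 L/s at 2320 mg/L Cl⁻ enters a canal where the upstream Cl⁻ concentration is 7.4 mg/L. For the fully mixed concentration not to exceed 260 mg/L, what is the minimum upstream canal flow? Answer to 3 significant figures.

Set C_mix = 260: (Q·7.400 + 960.0·2320) / (Q + 960.0) = 260
→ Q = 960.0·(2320 − 260)/(260 − 7.400) = 7829 L/s.

7830 L/s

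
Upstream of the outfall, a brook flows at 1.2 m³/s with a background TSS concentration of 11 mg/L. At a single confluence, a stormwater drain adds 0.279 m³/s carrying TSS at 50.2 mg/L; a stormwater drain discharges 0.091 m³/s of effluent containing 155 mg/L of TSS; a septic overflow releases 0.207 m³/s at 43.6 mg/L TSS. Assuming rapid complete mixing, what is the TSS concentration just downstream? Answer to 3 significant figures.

Mixed concentration C = ΣQC/ΣQ = (1.200·11.00 + 0.2790·50.20 + 0.09100·155.0 + 0.2070·43.60) / 1.777 = 50.34/1.777 = 28.33 mg/L.

28.3 mg/L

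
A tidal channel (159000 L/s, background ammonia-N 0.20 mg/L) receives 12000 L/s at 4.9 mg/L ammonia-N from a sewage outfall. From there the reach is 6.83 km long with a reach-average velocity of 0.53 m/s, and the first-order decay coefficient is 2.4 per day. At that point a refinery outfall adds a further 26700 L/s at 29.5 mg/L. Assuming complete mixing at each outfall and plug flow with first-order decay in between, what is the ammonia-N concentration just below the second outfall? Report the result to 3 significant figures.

Mass balance: C = (159000·0.2000 + 12000·4.900) / 171000 = 90600/171000 = 0.5298 mg/L; combined flow 171000 L/s.
Travel time t = 6.83·1000 / 0.53 = 12890 s = 3.580 h.
Decay over the reach: 0.5298·exp(−kt) = 0.5298·0.6991 = 0.3704 mg/L.
At the second outfall, C = (171000·0.3704 + 26700·29.50) / (171000 + 26700) = 4.304 mg/L.

4.30 mg/L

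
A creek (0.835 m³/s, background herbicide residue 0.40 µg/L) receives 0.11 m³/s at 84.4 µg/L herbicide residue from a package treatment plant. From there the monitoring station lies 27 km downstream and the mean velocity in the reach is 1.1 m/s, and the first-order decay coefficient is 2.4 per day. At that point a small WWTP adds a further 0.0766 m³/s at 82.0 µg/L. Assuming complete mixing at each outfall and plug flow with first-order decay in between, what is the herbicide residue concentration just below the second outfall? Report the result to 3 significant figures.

Mass balance: C = (0.8350·0.4000 + 0.1100·84.40) / 0.9450 = 9.618/0.9450 = 10.18 µg/L; combined flow 0.9450 m³/s.
Travel time t = 27·1000 / 1.1 = 24550 s = 6.818 h.
Decay over the reach: 10.18·exp(−kt) = 10.18·0.5057 = 5.147 µg/L.
Second outfall: C = (0.9450·5.147 + 0.07660·82.00)/1.022 = 10.91 µg/L.

10.9 µg/L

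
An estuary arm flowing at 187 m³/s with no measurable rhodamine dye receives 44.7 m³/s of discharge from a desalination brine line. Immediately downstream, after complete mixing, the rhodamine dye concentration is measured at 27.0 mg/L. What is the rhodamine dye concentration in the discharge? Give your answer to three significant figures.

140 mg/L

Mass balance: 187.0·0 + 44.70·Cₑ = 231.7·27.00
→ Cₑ = (231.7·27.00 − 187.0·0) / 44.70 = 140.0 mg/L.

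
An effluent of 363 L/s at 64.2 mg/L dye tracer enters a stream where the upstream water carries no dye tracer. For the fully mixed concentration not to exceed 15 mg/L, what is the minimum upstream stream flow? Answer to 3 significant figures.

Set C_mix = 15: (Q·0 + 363.0·64.20) / (Q + 363.0) = 15
→ Q = 363.0·(64.20 − 15)/(15 − 0) = 1191 L/s.

1190 L/s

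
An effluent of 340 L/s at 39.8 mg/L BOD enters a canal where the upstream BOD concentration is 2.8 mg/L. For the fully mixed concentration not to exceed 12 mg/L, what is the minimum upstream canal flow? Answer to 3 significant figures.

Set C_mix = 12: (Q·2.800 + 340.0·39.80) / (Q + 340.0) = 12
→ Q = 340.0·(39.80 − 12)/(12 − 2.800) = 1027 L/s.

1030 L/s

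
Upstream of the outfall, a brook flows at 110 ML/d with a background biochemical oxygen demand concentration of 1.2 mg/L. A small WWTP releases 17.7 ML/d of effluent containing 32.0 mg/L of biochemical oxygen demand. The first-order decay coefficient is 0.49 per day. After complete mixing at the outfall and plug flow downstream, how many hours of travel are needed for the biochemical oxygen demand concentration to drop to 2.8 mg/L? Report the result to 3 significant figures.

32.8 h

Mass balance: C = (110.0·1.200 + 17.70·32.00) / 127.7 = 698.4/127.7 = 5.469 mg/L.
5.469·exp(−k·t) = 2.8 → t = ln(5.469/2.8)/k = 118000 s = 32.79 h.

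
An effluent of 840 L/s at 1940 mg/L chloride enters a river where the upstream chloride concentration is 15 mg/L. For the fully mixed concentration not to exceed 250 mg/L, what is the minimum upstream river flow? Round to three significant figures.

6040 L/s

Set C_mix = 250: (Q·15.00 + 840.0·1940) / (Q + 840.0) = 250
→ Q = 840.0·(1940 − 250)/(250 − 15.00) = 6041 L/s.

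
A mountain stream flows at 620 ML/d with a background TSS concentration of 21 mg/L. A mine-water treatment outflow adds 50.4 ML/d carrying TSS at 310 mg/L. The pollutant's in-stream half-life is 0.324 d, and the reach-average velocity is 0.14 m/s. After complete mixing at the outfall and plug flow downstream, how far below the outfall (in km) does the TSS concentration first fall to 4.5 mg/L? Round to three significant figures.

Mixed concentration C = ΣQC/ΣQ = (620.0·21.00 + 50.40·310.0) / 670.4 = 28640/670.4 = 42.73 mg/L.
Half-life 0.324 d → k = ln 2 / 0.324 = 2.139 d⁻¹.
Set 42.73·exp(−k·t) = 4.5 → t = ln(42.73/4.5)/k = 90900 s = 25.25 h.
Distance = v·t = 0.14·90900 = 12730 m = 12.73 km.

12.7 km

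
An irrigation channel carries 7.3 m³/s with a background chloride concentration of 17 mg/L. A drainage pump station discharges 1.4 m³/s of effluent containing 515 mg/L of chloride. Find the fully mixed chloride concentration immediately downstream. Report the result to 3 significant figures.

After mixing, C = (7.300·17.00 + 1.400·515.0) / 8.700 = 845.1/8.700 = 97.14 mg/L.

97.1 mg/L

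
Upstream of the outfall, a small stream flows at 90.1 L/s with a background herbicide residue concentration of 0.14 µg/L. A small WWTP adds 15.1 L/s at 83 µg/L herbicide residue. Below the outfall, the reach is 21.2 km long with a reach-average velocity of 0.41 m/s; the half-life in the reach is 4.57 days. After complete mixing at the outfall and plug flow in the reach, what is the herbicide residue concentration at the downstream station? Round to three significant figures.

11.0 µg/L

Mixed concentration C = ΣQC/ΣQ = (90.10·0.1400 + 15.10·83.00) / 105.2 = 1266/105.2 = 12.03 µg/L.
Travel time t = 21.2·1000 / 0.41 = 51710 s = 14.36 h.
Half-life 4.57 d → k = ln 2 / 4.57 = 0.1517 d⁻¹.
First-order decay: C = 12.03·exp(−k·t) = 12.03·0.9132 = 10.99 µg/L.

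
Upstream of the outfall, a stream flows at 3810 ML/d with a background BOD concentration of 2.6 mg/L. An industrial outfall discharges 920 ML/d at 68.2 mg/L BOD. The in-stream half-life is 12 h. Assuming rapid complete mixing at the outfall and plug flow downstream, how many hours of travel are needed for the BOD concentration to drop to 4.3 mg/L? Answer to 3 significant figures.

22.0 h

After mixing, C = (3810·2.600 + 920.0·68.20) / 4730 = 72650/4730 = 15.36 mg/L.
Half-life 12 h → k = ln 2 / 12 = 0.05776 h⁻¹ = 1.386 d⁻¹.
15.36·exp(−k·t) = 4.3 → t = ln(15.36/4.3)/k = 79350 s = 22.04 h.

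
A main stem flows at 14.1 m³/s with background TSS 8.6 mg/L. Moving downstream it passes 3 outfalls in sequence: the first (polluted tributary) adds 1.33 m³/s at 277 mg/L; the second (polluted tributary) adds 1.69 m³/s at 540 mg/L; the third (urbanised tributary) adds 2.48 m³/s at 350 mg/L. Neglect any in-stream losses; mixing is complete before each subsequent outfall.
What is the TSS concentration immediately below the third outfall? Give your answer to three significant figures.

Below outfall 1: Q → 15.43 m³/s, C = (14.10·8.600 + 1.330·277.0)/15.43 = 31.73 mg/L.
Below outfall 2: Q → 17.12 m³/s, C = (15.43·31.73 + 1.690·540.0)/17.12 = 81.91 mg/L.
Below outfall 3: Q → 19.60 m³/s, C = (17.12·81.91 + 2.480·350.0)/19.60 = 115.8 mg/L.

116 mg/L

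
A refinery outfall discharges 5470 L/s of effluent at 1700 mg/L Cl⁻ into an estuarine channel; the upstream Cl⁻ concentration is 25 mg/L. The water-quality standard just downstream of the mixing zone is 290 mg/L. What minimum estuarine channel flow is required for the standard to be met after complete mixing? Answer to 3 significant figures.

29100 L/s

Set C_mix = 290: (Q·25.00 + 5470·1700) / (Q + 5470) = 290
→ Q = 5470·(1700 − 290)/(290 − 25.00) = 29100 L/s.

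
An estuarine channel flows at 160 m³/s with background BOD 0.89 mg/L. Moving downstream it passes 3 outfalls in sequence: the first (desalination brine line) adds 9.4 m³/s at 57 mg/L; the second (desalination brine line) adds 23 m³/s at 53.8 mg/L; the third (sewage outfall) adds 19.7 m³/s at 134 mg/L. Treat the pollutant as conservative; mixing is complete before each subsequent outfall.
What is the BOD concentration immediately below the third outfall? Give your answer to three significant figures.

21.5 mg/L

After outfall 1: Q = 160.0 + 9.400 = 169.4 m³/s; C = (160.0·0.8900 + 9.400·57.00)/169.4 = 4.004 mg/L.
After outfall 2: Q = 169.4 + 23.00 = 192.4 m³/s; C = (169.4·4.004 + 23.00·53.80)/192.4 = 9.956 mg/L.
After outfall 3: Q = 192.4 + 19.70 = 212.1 m³/s; C = (192.4·9.956 + 19.70·134.0)/212.1 = 21.48 mg/L.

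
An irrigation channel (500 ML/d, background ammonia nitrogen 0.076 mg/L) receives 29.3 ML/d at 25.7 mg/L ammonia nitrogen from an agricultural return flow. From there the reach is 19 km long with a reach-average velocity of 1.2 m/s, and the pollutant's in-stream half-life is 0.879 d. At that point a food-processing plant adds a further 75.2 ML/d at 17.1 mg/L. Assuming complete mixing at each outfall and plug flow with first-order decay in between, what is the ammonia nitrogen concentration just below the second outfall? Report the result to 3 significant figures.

3.26 mg/L

Mass balance: C = (500.0·0.07600 + 29.30·25.70) / 529.3 = 791.0/529.3 = 1.494 mg/L; combined flow 529.3 ML/d.
Travel time t = 19·1000 / 1.2 = 15830 s = 4.398 h.
Half-life 0.879 d → k = ln 2 / 0.879 = 0.7886 d⁻¹.
Applying C = C₀e^(−kt): 1.494 × 0.8654 = 1.293 mg/L.
Second outfall: C = (529.3·1.293 + 75.20·17.10)/604.5 = 3.260 mg/L.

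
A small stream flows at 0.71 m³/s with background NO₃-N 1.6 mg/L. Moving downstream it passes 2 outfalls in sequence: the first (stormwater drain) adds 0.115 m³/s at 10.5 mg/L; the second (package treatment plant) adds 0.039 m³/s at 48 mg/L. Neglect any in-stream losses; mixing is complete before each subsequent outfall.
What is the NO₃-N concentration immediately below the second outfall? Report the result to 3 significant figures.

4.88 mg/L

Below outfall 1: Q → 0.8250 m³/s, C = (0.7100·1.600 + 0.1150·10.50)/0.8250 = 2.841 mg/L.
Below outfall 2: Q → 0.8640 m³/s, C = (0.8250·2.841 + 0.03900·48.00)/0.8640 = 4.879 mg/L.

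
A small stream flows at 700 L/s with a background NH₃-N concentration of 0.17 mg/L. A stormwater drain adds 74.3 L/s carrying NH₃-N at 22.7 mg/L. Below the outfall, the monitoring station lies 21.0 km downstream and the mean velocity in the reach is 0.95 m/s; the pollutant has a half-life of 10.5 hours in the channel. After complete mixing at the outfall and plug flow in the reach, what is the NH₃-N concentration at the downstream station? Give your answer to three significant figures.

Mixed concentration C = ΣQC/ΣQ = (700.0·0.1700 + 74.30·22.70) / 774.3 = 1806/774.3 = 2.332 mg/L.
Travel time t = 21.0·1000 / 0.95 = 22110 s = 6.140 h.
Half-life 10.5 h → k = ln 2 / 10.5 = 0.06601 h⁻¹ = 1.584 d⁻¹.
First-order decay: C = 2.332·exp(−k·t) = 2.332·0.6667 = 1.555 mg/L.

1.55 mg/L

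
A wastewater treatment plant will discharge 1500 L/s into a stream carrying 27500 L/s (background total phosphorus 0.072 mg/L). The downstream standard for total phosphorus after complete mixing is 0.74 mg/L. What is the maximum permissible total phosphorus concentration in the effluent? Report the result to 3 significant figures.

At the limit, (Qr·Cr + Qe·Cₑ)/(Qr + Qe) = 0.74:
Cₑ = (29000·0.74 − 27500·0.07200) / 1500 = 12.99 mg/L.

13.0 mg/L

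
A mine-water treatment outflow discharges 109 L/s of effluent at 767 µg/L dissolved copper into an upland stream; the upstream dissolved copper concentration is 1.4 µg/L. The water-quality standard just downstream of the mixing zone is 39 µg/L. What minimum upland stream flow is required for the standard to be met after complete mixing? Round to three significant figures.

2110 L/s

Set C_mix = 39: (Q·1.400 + 109.0·767.0) / (Q + 109.0) = 39
→ Q = 109.0·(767.0 − 39)/(39 − 1.400) = 2110 L/s.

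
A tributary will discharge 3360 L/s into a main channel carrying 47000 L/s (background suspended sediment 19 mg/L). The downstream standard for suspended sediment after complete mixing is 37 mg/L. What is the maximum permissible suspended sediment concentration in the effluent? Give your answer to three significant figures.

At the limit, (Qr·Cr + Qe·Cₑ)/(Qr + Qe) = 37:
Cₑ = (50360·37 − 47000·19.00) / 3360 = 288.8 mg/L.

289 mg/L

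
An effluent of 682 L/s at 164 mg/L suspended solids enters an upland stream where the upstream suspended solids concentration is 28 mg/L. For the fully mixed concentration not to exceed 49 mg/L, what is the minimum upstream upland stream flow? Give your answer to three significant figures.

Set C_mix = 49: (Q·28.00 + 682.0·164.0) / (Q + 682.0) = 49
→ Q = 682.0·(164.0 − 49)/(49 − 28.00) = 3735 L/s.

3730 L/s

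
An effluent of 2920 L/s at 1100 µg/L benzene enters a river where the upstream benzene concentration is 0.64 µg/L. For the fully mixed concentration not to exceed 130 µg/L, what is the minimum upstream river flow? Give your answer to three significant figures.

Set C_mix = 130: (Q·0.6400 + 2920·1100) / (Q + 2920) = 130
→ Q = 2920·(1100 − 130)/(130 − 0.6400) = 21900 L/s.

21900 L/s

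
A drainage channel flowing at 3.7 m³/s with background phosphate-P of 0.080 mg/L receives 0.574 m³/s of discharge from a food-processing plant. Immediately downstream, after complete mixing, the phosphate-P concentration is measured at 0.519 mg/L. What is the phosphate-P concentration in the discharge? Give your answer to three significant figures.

Mass balance: 3.700·0.08000 + 0.5740·Cₑ = 4.274·0.5190
→ Cₑ = (4.274·0.5190 − 3.700·0.08000) / 0.5740 = 3.349 mg/L.

3.35 mg/L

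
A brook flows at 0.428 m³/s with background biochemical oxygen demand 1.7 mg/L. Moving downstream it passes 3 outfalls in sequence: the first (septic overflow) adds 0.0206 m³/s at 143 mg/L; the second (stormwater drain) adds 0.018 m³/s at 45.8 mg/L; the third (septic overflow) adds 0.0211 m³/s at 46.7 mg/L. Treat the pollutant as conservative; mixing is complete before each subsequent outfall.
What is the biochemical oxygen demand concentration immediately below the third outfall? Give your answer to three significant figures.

After outfall 1: Q = 0.4280 + 0.02060 = 0.4486 m³/s; C = (0.4280·1.700 + 0.02060·143.0)/0.4486 = 8.189 mg/L.
After outfall 2: Q = 0.4486 + 0.01800 = 0.4666 m³/s; C = (0.4486·8.189 + 0.01800·45.80)/0.4666 = 9.640 mg/L.
After outfall 3: Q = 0.4666 + 0.02110 = 0.4877 m³/s; C = (0.4666·9.640 + 0.02110·46.70)/0.4877 = 11.24 mg/L.

11.2 mg/L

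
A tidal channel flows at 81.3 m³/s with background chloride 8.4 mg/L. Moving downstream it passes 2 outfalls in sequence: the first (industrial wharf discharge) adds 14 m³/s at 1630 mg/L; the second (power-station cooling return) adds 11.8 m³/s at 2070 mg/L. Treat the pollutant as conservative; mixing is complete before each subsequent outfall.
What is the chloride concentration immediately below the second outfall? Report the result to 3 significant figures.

448 mg/L

Below outfall 1: Q → 95.30 m³/s, C = (81.30·8.400 + 14.00·1630)/95.30 = 246.6 mg/L.
Below outfall 2: Q → 107.1 m³/s, C = (95.30·246.6 + 11.80·2070)/107.1 = 447.5 mg/L.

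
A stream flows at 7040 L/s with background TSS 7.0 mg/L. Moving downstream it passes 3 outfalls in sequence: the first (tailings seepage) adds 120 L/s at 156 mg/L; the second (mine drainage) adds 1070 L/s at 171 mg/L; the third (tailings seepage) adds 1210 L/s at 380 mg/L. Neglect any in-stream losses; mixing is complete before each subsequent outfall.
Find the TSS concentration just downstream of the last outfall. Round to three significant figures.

Outfall 1: combined Q = 7160 L/s; C = (7040·7.000 + 120.0·156.0)/7160 = 9.497 mg/L.
Outfall 2: combined Q = 8230 L/s; C = (7160·9.497 + 1070·171.0)/8230 = 30.49 mg/L.
Outfall 3: combined Q = 9440 L/s; C = (8230·30.49 + 1210·380.0)/9440 = 75.29 mg/L.

75.3 mg/L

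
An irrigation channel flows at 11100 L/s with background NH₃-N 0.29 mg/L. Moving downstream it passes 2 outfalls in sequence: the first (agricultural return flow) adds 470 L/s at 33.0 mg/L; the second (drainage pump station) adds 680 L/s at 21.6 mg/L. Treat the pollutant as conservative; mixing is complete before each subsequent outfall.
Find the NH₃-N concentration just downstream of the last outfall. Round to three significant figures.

Outfall 1: combined Q = 11570 L/s; C = (11100·0.2900 + 470.0·33.00)/11570 = 1.619 mg/L.
Outfall 2: combined Q = 12250 L/s; C = (11570·1.619 + 680.0·21.60)/12250 = 2.728 mg/L.

2.73 mg/L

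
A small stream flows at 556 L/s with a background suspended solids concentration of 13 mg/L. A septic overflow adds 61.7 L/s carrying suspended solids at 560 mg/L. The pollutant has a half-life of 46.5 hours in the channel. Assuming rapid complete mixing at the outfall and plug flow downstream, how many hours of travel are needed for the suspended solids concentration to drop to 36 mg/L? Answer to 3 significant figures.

42.3 h

After mixing, C = (556.0·13.00 + 61.70·560.0) / 617.7 = 41780/617.7 = 67.64 mg/L.
Half-life 46.5 h → k = ln 2 / 46.5 = 0.01491 h⁻¹ = 0.3578 d⁻¹.
67.64·exp(−k·t) = 36 → t = ln(67.64/36)/k = 152300 s = 42.31 h.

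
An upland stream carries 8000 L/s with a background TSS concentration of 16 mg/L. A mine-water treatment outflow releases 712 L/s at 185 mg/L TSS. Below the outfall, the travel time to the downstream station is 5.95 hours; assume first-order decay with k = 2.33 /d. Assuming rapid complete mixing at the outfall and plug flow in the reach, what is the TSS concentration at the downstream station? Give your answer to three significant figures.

Mixed concentration C = ΣQC/ΣQ = (8000·16.00 + 712.0·185.0) / 8712 = 259700/8712 = 29.81 mg/L.
Applying C = C₀e^(−kt): 29.81 × 0.5612 = 16.73 mg/L.

16.7 mg/L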